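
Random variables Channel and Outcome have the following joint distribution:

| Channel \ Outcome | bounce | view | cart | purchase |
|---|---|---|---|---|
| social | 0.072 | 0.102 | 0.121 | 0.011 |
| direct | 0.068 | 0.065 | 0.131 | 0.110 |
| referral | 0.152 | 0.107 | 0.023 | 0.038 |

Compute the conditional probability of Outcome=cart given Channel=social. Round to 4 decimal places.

0.3954

P(Channel=social) = 0.072 + 0.102 + 0.121 + 0.011 = 0.306.
P(Outcome=cart | Channel=social) = 0.121/0.306 = 0.3954.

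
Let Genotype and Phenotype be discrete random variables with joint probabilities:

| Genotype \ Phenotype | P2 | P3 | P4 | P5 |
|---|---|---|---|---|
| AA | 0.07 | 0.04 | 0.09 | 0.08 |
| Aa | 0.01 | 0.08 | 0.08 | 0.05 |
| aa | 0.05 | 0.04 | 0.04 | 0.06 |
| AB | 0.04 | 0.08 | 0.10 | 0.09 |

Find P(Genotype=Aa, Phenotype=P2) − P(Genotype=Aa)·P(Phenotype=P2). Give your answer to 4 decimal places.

-0.0274

P(Genotype=Aa) = 0.01 + 0.08 + 0.08 + 0.05 = 0.22.
P(Phenotype=P2) = 0.07 + 0.01 + 0.05 + 0.04 = 0.17.
P(Genotype=Aa, Phenotype=P2) − P(Genotype=Aa)P(Phenotype=P2) = 0.01 − 0.22×0.17 = -0.0274.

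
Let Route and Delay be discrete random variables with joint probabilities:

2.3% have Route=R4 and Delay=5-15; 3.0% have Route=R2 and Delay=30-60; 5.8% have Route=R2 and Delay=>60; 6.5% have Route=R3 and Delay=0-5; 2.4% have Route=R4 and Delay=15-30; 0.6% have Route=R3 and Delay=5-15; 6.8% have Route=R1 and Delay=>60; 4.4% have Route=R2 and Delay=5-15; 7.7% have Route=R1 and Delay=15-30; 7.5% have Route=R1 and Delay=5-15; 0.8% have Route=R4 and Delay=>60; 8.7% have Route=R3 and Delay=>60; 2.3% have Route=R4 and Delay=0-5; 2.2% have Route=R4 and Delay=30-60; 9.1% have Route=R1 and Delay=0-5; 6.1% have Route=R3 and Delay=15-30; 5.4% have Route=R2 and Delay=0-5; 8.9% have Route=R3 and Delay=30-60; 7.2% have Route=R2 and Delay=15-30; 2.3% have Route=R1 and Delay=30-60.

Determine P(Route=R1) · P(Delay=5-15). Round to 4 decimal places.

P(Route=R1) = 0.091 + 0.075 + 0.077 + 0.023 + 0.068 = 0.334.
P(Delay=5-15) = 0.075 + 0.044 + 0.006 + 0.023 = 0.148.
Product: 0.334 × 0.148 = 0.0494.

0.0494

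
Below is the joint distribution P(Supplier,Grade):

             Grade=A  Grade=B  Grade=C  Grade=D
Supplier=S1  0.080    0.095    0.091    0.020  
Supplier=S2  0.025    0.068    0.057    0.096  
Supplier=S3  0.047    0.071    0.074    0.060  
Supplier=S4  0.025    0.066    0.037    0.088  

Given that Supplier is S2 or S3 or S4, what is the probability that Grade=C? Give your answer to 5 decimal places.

0.23529

P(Supplier=S2) = 0.025 + 0.068 + 0.057 + 0.096 = 0.246.
P(Supplier=S3) = 0.047 + 0.071 + 0.074 + 0.060 = 0.252.
P(Supplier=S4) = 0.025 + 0.066 + 0.037 + 0.088 = 0.216.
P(Supplier ∈ {S2, S3, S4}) = 0.246 + 0.252 + 0.216 = 0.714; P(Grade=C, Supplier ∈ {S2, S3, S4}) = 0.057 + 0.074 + 0.037 = 0.168.
P(Grade=C | Supplier ∈ {S2, S3, S4}) = 0.168/0.714 = 0.23529.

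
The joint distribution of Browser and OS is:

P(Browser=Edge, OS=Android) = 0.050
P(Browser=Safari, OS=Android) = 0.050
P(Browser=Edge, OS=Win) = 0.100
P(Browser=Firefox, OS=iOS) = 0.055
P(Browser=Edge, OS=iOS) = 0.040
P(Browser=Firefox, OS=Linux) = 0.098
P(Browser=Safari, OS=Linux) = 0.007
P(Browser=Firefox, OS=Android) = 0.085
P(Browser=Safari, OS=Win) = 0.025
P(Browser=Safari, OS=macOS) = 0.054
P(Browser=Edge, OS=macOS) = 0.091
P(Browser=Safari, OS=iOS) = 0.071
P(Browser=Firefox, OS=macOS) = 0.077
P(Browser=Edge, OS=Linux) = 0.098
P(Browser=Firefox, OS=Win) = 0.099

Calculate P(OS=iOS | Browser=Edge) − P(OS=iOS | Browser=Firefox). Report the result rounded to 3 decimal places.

P(Browser=Edge) = 0.100 + 0.091 + 0.098 + 0.040 + 0.050 = 0.379; P(OS=iOS | Browser=Edge) = 0.040/0.379 = 0.1055.
P(Browser=Firefox) = 0.099 + 0.077 + 0.098 + 0.055 + 0.085 = 0.414; P(OS=iOS | Browser=Firefox) = 0.055/0.414 = 0.1329.
Difference = -0.027.

-0.027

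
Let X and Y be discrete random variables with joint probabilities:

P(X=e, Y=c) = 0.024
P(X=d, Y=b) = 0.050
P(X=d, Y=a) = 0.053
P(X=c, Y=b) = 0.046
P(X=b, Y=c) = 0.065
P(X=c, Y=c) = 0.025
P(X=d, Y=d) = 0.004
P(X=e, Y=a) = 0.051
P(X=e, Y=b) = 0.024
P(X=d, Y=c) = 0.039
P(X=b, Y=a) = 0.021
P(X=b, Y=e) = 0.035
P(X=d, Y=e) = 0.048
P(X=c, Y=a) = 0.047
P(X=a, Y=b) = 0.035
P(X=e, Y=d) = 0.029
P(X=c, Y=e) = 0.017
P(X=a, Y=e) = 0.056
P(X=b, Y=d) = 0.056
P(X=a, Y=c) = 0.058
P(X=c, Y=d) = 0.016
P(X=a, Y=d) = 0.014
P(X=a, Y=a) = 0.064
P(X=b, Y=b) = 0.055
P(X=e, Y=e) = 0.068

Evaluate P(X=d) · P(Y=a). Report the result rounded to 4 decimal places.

0.0458

P(X=d) = 0.053 + 0.050 + 0.039 + 0.004 + 0.048 = 0.194.
P(Y=a) = 0.064 + 0.021 + 0.047 + 0.053 + 0.051 = 0.236.
Product: 0.194 × 0.236 = 0.0458.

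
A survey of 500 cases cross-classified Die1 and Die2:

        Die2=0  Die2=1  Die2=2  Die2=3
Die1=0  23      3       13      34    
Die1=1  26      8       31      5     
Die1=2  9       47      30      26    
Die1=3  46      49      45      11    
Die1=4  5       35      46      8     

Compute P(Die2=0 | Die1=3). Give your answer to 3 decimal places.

Total with Die1=3: 46 + 49 + 45 + 11 = 151.
P(Die2=0 | Die1=3) = 46/151 = 0.305.

0.305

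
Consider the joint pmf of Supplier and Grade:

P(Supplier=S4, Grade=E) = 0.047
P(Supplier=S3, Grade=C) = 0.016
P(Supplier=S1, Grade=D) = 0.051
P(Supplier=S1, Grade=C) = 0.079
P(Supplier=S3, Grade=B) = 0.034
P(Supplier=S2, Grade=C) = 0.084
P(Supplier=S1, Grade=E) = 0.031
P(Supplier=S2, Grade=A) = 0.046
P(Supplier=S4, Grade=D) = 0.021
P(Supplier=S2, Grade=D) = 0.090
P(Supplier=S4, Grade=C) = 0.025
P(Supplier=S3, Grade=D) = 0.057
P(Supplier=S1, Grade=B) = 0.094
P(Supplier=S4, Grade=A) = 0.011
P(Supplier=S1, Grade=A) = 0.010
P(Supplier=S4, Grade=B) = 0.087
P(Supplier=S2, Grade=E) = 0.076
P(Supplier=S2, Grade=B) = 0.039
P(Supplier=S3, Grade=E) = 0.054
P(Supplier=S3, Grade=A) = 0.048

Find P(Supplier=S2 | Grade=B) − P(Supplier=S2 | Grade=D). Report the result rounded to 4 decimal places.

P(Grade=B) = 0.094 + 0.039 + 0.034 + 0.087 = 0.254; P(Supplier=S2 | Grade=B) = 0.039/0.254 = 0.15354.
P(Grade=D) = 0.051 + 0.090 + 0.057 + 0.021 = 0.219; P(Supplier=S2 | Grade=D) = 0.090/0.219 = 0.41096.
Difference = -0.2574.

-0.2574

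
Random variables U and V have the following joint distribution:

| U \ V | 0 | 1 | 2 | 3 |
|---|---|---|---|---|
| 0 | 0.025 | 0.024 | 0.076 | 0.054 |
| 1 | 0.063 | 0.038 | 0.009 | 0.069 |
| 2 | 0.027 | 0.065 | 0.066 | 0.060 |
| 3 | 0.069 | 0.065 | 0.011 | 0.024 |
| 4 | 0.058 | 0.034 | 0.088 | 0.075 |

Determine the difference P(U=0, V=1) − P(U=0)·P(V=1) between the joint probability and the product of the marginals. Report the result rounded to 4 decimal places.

P(U=0) = 0.025 + 0.024 + 0.076 + 0.054 = 0.179.
P(V=1) = 0.024 + 0.038 + 0.065 + 0.065 + 0.034 = 0.226.
P(U=0, V=1) − P(U=0)P(V=1) = 0.024 − 0.179×0.226 = -0.0165.

-0.0165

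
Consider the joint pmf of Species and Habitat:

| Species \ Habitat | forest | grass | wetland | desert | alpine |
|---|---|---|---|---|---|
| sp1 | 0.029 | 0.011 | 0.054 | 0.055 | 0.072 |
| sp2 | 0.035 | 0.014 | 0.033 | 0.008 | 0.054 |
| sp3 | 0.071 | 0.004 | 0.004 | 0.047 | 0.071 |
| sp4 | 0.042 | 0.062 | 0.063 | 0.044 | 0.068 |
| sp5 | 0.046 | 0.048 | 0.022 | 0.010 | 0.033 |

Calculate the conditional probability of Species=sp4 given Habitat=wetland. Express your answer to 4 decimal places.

0.3580

P(Habitat=wetland) = 0.054 + 0.033 + 0.004 + 0.063 + 0.022 = 0.176.
P(Species=sp4 | Habitat=wetland) = 0.063/0.176 = 0.3580.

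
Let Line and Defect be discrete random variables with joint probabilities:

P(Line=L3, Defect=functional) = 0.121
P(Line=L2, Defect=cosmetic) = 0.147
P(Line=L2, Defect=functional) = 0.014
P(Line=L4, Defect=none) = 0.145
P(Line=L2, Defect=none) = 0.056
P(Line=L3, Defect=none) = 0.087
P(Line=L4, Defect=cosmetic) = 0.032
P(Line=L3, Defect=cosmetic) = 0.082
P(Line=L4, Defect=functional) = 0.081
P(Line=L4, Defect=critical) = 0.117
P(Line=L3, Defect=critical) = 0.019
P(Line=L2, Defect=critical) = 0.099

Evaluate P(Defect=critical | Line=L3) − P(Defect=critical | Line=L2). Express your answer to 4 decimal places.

-0.2518

P(Line=L3) = 0.087 + 0.082 + 0.121 + 0.019 = 0.309; P(Defect=critical | Line=L3) = 0.019/0.309 = 0.06149.
P(Line=L2) = 0.056 + 0.147 + 0.014 + 0.099 = 0.316; P(Defect=critical | Line=L2) = 0.099/0.316 = 0.31329.
Difference = -0.2518.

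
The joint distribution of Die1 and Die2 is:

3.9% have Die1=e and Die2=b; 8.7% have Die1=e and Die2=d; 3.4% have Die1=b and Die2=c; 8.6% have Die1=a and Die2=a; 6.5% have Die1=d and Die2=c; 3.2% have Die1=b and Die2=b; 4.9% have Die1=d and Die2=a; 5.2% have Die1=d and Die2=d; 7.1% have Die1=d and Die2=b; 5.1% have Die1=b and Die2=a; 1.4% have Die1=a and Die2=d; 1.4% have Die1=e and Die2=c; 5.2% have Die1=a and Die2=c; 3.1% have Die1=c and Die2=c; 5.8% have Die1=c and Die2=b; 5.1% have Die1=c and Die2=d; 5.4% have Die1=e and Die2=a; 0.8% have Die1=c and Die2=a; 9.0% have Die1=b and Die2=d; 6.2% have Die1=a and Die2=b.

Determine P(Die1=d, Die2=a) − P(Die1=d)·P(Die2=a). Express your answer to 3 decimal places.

-0.010

P(Die1=d) = 0.049 + 0.071 + 0.065 + 0.052 = 0.237.
P(Die2=a) = 0.086 + 0.051 + 0.008 + 0.049 + 0.054 = 0.248.
P(Die1=d, Die2=a) − P(Die1=d)P(Die2=a) = 0.049 − 0.237×0.248 = -0.010.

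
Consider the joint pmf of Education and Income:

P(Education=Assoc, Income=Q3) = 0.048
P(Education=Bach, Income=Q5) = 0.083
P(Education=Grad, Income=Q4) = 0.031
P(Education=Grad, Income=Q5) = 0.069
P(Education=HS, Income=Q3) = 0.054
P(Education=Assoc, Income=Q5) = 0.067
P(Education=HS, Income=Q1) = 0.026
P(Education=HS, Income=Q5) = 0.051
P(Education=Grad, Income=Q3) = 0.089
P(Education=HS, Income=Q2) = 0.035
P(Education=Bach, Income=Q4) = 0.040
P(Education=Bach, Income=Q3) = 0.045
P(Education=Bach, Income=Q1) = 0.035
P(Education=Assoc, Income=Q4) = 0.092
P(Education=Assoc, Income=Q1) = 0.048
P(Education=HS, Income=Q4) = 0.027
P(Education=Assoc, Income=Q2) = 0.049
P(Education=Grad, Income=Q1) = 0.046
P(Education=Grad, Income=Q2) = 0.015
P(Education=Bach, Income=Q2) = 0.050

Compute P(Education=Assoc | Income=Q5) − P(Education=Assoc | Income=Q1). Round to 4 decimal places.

P(Income=Q5) = 0.051 + 0.067 + 0.083 + 0.069 = 0.270; P(Education=Assoc | Income=Q5) = 0.067/0.270 = 0.24815.
P(Income=Q1) = 0.026 + 0.048 + 0.035 + 0.046 = 0.155; P(Education=Assoc | Income=Q1) = 0.048/0.155 = 0.30968.
Difference = -0.0615.

-0.0615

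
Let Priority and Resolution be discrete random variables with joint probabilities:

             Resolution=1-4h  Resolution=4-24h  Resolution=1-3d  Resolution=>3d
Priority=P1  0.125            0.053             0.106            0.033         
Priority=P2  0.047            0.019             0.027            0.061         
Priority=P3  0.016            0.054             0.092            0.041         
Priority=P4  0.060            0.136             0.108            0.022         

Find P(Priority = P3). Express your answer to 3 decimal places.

0.203

P(Priority=P3) = 0.016 + 0.054 + 0.092 + 0.041 = 0.203.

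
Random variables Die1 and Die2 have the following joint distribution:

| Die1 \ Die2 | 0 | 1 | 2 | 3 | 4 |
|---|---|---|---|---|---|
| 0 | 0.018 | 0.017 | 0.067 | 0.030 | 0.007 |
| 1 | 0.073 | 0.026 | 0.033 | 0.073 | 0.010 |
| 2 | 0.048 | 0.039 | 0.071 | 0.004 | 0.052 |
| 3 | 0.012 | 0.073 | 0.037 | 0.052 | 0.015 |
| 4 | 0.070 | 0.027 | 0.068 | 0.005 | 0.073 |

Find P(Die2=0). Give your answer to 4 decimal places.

0.2210

P(Die2=0) = 0.018 + 0.073 + 0.048 + 0.012 + 0.070 = 0.221.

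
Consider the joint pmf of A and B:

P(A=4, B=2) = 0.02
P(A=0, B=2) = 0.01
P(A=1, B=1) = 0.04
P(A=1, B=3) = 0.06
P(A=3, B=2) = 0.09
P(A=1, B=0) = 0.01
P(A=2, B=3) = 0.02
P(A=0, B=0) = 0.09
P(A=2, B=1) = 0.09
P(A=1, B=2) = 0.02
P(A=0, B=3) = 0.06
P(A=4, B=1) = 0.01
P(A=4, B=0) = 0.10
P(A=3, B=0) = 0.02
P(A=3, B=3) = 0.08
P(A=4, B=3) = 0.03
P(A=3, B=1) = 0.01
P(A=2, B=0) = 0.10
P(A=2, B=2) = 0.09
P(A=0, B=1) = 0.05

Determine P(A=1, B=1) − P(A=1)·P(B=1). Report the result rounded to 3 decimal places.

0.014

P(A=1) = 0.01 + 0.04 + 0.02 + 0.06 = 0.13.
P(B=1) = 0.05 + 0.04 + 0.09 + 0.01 + 0.01 = 0.20.
P(A=1, B=1) − P(A=1)P(B=1) = 0.04 − 0.13×0.20 = 0.014.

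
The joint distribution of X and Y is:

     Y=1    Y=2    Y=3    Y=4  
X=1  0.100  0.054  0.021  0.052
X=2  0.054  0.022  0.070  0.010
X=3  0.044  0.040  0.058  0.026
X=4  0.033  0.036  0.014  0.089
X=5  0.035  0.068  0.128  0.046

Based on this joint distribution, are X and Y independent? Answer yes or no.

P(X=4) = 0.172 and P(Y=4) = 0.223, so their product is 0.03836, but P(X=4, Y=4) = 0.089. Since these differ, X and Y are not independent.

no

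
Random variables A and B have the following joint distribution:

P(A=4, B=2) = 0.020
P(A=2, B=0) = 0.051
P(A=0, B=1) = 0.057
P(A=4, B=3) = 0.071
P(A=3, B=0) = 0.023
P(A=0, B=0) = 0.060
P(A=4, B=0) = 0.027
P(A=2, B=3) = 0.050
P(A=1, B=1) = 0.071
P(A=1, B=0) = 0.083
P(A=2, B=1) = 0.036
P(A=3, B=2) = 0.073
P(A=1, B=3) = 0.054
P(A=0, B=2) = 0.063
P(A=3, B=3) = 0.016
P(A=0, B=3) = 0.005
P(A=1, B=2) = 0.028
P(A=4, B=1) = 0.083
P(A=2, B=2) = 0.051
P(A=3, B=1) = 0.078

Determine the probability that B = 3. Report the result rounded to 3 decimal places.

0.196

P(B=3) = 0.005 + 0.054 + 0.050 + 0.016 + 0.071 = 0.196.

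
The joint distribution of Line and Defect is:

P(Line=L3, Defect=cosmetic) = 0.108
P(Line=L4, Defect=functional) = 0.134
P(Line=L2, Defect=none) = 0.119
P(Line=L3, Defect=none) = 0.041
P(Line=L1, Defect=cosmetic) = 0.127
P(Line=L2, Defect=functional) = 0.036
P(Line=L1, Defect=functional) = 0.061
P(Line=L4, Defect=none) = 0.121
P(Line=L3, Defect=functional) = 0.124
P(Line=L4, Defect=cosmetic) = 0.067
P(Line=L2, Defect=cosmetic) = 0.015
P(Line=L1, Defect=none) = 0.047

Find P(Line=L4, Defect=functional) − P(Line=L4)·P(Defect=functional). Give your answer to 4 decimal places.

P(Line=L4) = 0.121 + 0.067 + 0.134 = 0.322.
P(Defect=functional) = 0.061 + 0.036 + 0.124 + 0.134 = 0.355.
P(Line=L4, Defect=functional) − P(Line=L4)P(Defect=functional) = 0.134 − 0.322×0.355 = 0.0197.

0.0197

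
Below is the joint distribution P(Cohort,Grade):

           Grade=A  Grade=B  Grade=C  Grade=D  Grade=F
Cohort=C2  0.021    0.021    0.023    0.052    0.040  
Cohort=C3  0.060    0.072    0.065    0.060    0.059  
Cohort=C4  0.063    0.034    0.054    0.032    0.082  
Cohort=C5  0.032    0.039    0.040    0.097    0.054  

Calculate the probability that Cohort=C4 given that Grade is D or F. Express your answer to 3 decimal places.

0.239

P(Grade=D) = 0.052 + 0.060 + 0.032 + 0.097 = 0.241.
P(Grade=F) = 0.040 + 0.059 + 0.082 + 0.054 = 0.235.
P(Grade ∈ {D, F}) = 0.241 + 0.235 = 0.476; P(Cohort=C4, Grade ∈ {D, F}) = 0.032 + 0.082 = 0.114.
P(Cohort=C4 | Grade ∈ {D, F}) = 0.114/0.476 = 0.239.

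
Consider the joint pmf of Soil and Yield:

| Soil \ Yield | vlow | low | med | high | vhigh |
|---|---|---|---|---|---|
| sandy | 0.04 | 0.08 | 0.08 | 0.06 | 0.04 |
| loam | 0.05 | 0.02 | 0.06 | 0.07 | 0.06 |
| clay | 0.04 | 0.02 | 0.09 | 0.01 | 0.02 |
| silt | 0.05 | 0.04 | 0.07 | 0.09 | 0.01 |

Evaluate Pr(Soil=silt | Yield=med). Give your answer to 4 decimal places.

P(Yield=med) = 0.08 + 0.06 + 0.09 + 0.07 = 0.30.
P(Soil=silt | Yield=med) = 0.07/0.30 = 0.2333.

0.2333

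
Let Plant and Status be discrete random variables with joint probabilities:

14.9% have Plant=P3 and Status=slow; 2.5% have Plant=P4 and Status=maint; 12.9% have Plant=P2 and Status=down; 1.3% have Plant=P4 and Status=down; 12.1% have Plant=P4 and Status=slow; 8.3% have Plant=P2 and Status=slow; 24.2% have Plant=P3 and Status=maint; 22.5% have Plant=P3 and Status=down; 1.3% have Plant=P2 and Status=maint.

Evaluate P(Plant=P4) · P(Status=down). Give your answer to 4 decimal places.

P(Plant=P4) = 0.121 + 0.013 + 0.025 = 0.159.
P(Status=down) = 0.129 + 0.225 + 0.013 = 0.367.
Product: 0.159 × 0.367 = 0.0584.

0.0584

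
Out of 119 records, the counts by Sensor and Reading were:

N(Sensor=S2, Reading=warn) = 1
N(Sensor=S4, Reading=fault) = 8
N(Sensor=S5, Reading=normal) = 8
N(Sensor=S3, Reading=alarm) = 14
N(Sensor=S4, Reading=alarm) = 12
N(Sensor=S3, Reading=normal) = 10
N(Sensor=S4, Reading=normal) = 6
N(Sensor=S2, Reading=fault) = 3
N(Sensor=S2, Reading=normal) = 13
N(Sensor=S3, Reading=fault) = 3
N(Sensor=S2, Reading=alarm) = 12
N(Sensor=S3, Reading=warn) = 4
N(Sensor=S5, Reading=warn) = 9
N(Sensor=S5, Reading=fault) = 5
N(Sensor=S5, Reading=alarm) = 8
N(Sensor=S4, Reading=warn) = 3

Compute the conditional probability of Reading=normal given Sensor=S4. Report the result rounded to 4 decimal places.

0.2069

Total with Sensor=S4: 6 + 3 + 12 + 8 = 29.
P(Reading=normal | Sensor=S4) = 6/29 = 0.2069.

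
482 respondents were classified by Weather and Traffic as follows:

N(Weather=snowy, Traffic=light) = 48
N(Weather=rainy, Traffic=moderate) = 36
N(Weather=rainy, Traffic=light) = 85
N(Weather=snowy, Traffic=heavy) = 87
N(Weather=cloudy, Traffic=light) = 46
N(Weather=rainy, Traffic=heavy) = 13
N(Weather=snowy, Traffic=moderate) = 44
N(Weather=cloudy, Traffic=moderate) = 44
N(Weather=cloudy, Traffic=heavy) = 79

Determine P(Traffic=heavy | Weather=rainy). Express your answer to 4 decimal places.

Total with Weather=rainy: 85 + 36 + 13 = 134.
P(Traffic=heavy | Weather=rainy) = 13/134 = 0.0970.

0.0970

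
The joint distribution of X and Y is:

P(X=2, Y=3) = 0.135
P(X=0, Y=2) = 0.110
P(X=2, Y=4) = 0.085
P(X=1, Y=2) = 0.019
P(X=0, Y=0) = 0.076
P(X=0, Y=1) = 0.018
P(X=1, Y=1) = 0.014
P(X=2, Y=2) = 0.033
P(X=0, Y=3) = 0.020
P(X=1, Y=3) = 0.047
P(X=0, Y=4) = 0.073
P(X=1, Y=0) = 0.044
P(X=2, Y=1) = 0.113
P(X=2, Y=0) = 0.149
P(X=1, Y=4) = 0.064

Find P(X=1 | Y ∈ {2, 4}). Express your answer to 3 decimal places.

0.216

P(Y=2) = 0.110 + 0.019 + 0.033 = 0.162.
P(Y=4) = 0.073 + 0.064 + 0.085 = 0.222.
P(Y ∈ {2, 4}) = 0.162 + 0.222 = 0.384; P(X=1, Y ∈ {2, 4}) = 0.019 + 0.064 = 0.083.
P(X=1 | Y ∈ {2, 4}) = 0.083/0.384 = 0.216.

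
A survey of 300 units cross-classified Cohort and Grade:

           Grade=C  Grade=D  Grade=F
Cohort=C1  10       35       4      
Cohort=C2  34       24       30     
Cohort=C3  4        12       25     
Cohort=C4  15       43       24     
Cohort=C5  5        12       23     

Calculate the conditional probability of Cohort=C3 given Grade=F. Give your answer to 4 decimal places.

Total with Grade=F: 4 + 30 + 25 + 24 + 23 = 106.
P(Cohort=C3 | Grade=F) = 25/106 = 0.2358.

0.2358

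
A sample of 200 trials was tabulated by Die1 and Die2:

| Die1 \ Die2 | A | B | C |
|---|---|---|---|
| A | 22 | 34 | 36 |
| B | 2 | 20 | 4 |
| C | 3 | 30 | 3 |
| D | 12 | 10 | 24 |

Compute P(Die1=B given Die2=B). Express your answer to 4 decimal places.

Total with Die2=B: 34 + 20 + 30 + 10 = 94.
P(Die1=B | Die2=B) = 20/94 = 0.2128.

0.2128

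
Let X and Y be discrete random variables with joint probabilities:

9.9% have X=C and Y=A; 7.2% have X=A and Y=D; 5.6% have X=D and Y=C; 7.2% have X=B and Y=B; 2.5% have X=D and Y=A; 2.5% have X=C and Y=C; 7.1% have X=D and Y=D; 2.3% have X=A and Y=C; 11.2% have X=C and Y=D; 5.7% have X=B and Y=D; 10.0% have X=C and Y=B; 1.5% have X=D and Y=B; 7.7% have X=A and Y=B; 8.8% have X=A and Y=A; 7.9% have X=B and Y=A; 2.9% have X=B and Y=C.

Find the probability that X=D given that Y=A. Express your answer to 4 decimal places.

P(Y=A) = 0.088 + 0.079 + 0.099 + 0.025 = 0.291.
P(X=D | Y=A) = 0.025/0.291 = 0.0859.

0.0859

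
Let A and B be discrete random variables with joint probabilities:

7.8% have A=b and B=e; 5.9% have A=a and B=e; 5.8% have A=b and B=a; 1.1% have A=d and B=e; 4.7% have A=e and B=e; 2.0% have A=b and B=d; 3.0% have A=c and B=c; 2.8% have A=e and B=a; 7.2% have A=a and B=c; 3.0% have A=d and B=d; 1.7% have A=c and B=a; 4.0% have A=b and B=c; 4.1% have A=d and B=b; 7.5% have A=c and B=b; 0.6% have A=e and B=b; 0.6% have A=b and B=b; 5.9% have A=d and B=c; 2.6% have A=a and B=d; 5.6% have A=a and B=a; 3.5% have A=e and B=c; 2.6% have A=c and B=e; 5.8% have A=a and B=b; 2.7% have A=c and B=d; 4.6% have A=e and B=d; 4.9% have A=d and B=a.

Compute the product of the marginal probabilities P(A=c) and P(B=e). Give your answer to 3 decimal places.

0.039

P(A=c) = 0.017 + 0.075 + 0.030 + 0.027 + 0.026 = 0.175.
P(B=e) = 0.059 + 0.078 + 0.026 + 0.011 + 0.047 = 0.221.
Product: 0.175 × 0.221 = 0.039.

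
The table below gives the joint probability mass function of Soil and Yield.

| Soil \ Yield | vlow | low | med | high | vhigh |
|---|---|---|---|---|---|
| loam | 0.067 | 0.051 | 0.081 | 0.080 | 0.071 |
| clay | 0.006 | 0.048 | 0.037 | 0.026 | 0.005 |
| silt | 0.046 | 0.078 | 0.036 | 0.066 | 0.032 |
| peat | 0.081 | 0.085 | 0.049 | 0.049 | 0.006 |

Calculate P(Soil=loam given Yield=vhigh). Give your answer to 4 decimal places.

P(Yield=vhigh) = 0.071 + 0.005 + 0.032 + 0.006 = 0.114.
P(Soil=loam | Yield=vhigh) = 0.071/0.114 = 0.6228.

0.6228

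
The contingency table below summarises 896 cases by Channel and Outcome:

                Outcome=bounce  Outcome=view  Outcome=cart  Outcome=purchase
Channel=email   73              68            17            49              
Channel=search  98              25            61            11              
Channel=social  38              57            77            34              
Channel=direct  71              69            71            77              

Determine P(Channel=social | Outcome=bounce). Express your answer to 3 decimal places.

Total with Outcome=bounce: 73 + 98 + 38 + 71 = 280.
P(Channel=social | Outcome=bounce) = 38/280 = 0.136.

0.136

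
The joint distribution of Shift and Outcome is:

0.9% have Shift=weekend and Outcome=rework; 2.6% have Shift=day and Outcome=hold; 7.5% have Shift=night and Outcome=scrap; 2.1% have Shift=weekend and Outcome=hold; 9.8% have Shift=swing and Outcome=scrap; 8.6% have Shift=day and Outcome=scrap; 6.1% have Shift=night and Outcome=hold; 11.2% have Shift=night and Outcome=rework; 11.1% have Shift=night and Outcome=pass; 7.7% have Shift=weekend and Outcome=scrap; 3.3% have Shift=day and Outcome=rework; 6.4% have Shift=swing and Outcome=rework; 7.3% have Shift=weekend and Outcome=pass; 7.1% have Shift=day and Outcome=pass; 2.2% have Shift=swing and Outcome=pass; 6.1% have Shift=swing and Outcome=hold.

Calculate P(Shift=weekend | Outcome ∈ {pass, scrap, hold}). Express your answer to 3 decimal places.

0.219

P(Outcome=pass) = 0.071 + 0.022 + 0.111 + 0.073 = 0.277.
P(Outcome=scrap) = 0.086 + 0.098 + 0.075 + 0.077 = 0.336.
P(Outcome=hold) = 0.026 + 0.061 + 0.061 + 0.021 = 0.169.
P(Outcome ∈ {pass, scrap, hold}) = 0.277 + 0.336 + 0.169 = 0.782; P(Shift=weekend, Outcome ∈ {pass, scrap, hold}) = 0.073 + 0.077 + 0.021 = 0.171.
P(Shift=weekend | Outcome ∈ {pass, scrap, hold}) = 0.171/0.782 = 0.219.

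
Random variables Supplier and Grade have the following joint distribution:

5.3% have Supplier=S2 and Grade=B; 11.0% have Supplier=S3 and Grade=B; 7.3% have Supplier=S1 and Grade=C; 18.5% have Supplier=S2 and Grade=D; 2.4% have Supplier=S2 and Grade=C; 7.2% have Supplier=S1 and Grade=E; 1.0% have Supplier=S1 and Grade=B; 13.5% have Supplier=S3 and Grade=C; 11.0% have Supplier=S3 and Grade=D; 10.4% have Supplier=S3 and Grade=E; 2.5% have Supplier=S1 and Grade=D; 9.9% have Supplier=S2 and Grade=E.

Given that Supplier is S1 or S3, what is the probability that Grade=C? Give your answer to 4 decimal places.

0.3255

P(Supplier=S1) = 0.010 + 0.073 + 0.025 + 0.072 = 0.180.
P(Supplier=S3) = 0.110 + 0.135 + 0.110 + 0.104 = 0.459.
P(Supplier ∈ {S1, S3}) = 0.180 + 0.459 = 0.639; P(Grade=C, Supplier ∈ {S1, S3}) = 0.073 + 0.135 = 0.208.
P(Grade=C | Supplier ∈ {S1, S3}) = 0.208/0.639 = 0.3255.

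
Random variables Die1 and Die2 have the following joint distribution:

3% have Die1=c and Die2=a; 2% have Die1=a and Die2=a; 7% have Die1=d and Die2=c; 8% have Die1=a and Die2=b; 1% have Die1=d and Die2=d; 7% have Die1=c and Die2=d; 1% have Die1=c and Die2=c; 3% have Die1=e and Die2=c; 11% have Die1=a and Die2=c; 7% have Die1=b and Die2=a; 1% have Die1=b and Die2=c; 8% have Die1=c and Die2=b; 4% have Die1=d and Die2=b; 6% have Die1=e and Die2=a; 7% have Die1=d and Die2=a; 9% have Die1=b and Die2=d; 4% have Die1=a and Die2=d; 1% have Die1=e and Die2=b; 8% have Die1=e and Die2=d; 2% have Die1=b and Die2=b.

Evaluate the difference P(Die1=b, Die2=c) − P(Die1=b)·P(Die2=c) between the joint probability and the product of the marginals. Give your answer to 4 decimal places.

P(Die1=b) = 0.07 + 0.02 + 0.01 + 0.09 = 0.19.
P(Die2=c) = 0.11 + 0.01 + 0.01 + 0.07 + 0.03 = 0.23.
P(Die1=b, Die2=c) − P(Die1=b)P(Die2=c) = 0.01 − 0.19×0.23 = -0.0337.

-0.0337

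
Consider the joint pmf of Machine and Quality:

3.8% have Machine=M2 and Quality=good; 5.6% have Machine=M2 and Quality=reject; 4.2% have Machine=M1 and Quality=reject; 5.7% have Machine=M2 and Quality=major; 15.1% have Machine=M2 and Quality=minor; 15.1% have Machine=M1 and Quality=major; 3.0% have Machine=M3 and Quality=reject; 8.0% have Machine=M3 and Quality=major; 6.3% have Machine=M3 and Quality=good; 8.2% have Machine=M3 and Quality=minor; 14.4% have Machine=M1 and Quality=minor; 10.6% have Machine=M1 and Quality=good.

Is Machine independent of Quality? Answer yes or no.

no

P(Machine=M2) = 0.302 and P(Quality=minor) = 0.377, so their product is 0.11385, but P(Machine=M2, Quality=minor) = 0.151. Since these differ, Machine and Quality are not independent.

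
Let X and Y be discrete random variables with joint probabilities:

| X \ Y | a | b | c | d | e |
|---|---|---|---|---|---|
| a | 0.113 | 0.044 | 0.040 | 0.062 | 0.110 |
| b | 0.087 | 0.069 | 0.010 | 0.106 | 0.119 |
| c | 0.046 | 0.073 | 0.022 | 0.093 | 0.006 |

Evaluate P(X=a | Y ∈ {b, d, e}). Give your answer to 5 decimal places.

0.31672

P(Y=b) = 0.044 + 0.069 + 0.073 = 0.186.
P(Y=d) = 0.062 + 0.106 + 0.093 = 0.261.
P(Y=e) = 0.110 + 0.119 + 0.006 = 0.235.
P(Y ∈ {b, d, e}) = 0.186 + 0.261 + 0.235 = 0.682; P(X=a, Y ∈ {b, d, e}) = 0.044 + 0.062 + 0.110 = 0.216.
P(X=a | Y ∈ {b, d, e}) = 0.216/0.682 = 0.31672.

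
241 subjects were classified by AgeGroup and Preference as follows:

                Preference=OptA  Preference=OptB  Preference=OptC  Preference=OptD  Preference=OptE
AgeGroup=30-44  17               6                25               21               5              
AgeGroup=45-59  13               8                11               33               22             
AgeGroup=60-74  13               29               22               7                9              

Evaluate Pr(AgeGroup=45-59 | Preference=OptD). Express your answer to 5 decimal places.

0.54098

Total with Preference=OptD: 21 + 33 + 7 = 61.
P(AgeGroup=45-59 | Preference=OptD) = 33/61 = 0.54098.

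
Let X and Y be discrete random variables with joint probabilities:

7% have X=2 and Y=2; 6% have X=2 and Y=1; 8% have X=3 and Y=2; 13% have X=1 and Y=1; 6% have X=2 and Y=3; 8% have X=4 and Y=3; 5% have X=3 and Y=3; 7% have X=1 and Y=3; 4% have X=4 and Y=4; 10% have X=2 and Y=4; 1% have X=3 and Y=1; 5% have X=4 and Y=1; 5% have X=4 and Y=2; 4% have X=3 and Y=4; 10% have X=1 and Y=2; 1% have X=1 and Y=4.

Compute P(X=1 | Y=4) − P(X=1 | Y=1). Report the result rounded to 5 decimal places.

-0.46737

P(Y=4) = 0.01 + 0.10 + 0.04 + 0.04 = 0.19; P(X=1 | Y=4) = 0.01/0.19 = 0.052632.
P(Y=1) = 0.13 + 0.06 + 0.01 + 0.05 = 0.25; P(X=1 | Y=1) = 0.13/0.25 = 0.520000.
Difference = -0.46737.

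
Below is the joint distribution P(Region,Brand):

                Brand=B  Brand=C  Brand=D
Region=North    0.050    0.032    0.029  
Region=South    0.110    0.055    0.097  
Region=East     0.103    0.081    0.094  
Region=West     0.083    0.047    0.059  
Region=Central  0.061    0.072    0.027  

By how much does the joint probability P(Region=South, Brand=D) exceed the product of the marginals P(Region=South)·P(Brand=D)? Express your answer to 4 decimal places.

P(Region=South) = 0.110 + 0.055 + 0.097 = 0.262.
P(Brand=D) = 0.029 + 0.097 + 0.094 + 0.059 + 0.027 = 0.306.
P(Region=South, Brand=D) − P(Region=South)P(Brand=D) = 0.097 − 0.262×0.306 = 0.0168.

0.0168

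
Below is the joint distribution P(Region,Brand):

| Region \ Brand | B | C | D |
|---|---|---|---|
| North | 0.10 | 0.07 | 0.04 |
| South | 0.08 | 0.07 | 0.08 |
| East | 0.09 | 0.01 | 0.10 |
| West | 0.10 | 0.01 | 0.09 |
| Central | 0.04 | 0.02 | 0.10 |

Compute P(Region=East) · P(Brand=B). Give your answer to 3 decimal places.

0.082

P(Region=East) = 0.09 + 0.01 + 0.10 = 0.20.
P(Brand=B) = 0.10 + 0.08 + 0.09 + 0.10 + 0.04 = 0.41.
Product: 0.20 × 0.41 = 0.082.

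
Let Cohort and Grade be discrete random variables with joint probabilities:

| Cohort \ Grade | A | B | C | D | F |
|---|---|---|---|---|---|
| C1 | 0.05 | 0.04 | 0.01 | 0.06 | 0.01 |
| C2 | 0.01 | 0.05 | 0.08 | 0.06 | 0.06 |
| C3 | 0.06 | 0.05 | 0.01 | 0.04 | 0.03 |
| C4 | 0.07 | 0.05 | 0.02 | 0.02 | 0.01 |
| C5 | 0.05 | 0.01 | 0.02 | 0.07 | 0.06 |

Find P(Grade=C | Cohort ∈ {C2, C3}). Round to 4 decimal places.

P(Cohort=C2) = 0.01 + 0.05 + 0.08 + 0.06 + 0.06 = 0.26.
P(Cohort=C3) = 0.06 + 0.05 + 0.01 + 0.04 + 0.03 = 0.19.
P(Cohort ∈ {C2, C3}) = 0.26 + 0.19 = 0.45; P(Grade=C, Cohort ∈ {C2, C3}) = 0.08 + 0.01 = 0.09.
P(Grade=C | Cohort ∈ {C2, C3}) = 0.09/0.45 = 0.2000.

0.2000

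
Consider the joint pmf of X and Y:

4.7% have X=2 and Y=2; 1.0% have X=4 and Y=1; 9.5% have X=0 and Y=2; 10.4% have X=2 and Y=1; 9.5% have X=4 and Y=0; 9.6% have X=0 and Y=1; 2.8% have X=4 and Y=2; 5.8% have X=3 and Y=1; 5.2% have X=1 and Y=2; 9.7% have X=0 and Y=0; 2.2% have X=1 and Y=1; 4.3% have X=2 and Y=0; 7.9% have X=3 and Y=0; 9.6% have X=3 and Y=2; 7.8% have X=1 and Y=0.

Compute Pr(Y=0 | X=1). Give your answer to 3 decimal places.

P(X=1) = 0.078 + 0.022 + 0.052 = 0.152.
P(Y=0 | X=1) = 0.078/0.152 = 0.513.

0.513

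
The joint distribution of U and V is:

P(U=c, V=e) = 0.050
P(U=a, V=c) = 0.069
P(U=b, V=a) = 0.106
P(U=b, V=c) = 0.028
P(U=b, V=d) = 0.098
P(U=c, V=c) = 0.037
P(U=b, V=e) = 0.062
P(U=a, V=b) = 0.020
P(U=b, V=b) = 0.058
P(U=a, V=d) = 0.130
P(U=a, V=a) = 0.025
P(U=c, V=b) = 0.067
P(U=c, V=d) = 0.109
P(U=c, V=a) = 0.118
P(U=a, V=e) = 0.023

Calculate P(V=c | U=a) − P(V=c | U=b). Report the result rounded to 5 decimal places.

P(U=a) = 0.025 + 0.020 + 0.069 + 0.130 + 0.023 = 0.267; P(V=c | U=a) = 0.069/0.267 = 0.258427.
P(U=b) = 0.106 + 0.058 + 0.028 + 0.098 + 0.062 = 0.352; P(V=c | U=b) = 0.028/0.352 = 0.079545.
Difference = 0.17888.

0.17888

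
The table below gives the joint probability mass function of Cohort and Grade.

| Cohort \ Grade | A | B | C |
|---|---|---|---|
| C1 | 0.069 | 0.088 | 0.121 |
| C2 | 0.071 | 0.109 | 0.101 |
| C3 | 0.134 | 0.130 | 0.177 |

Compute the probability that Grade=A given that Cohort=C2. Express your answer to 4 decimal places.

P(Cohort=C2) = 0.071 + 0.109 + 0.101 = 0.281.
P(Grade=A | Cohort=C2) = 0.071/0.281 = 0.2527.

0.2527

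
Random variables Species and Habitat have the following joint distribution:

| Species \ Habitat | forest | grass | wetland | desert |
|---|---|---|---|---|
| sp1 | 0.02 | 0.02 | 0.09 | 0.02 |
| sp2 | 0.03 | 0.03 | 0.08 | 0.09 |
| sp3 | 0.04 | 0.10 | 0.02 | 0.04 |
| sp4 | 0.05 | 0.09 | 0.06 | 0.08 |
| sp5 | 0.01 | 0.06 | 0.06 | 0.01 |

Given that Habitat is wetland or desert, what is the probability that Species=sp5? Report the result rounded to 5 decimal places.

0.12727

P(Habitat=wetland) = 0.09 + 0.08 + 0.02 + 0.06 + 0.06 = 0.31.
P(Habitat=desert) = 0.02 + 0.09 + 0.04 + 0.08 + 0.01 = 0.24.
P(Habitat ∈ {wetland, desert}) = 0.31 + 0.24 = 0.55; P(Species=sp5, Habitat ∈ {wetland, desert}) = 0.06 + 0.01 = 0.07.
P(Species=sp5 | Habitat ∈ {wetland, desert}) = 0.07/0.55 = 0.12727.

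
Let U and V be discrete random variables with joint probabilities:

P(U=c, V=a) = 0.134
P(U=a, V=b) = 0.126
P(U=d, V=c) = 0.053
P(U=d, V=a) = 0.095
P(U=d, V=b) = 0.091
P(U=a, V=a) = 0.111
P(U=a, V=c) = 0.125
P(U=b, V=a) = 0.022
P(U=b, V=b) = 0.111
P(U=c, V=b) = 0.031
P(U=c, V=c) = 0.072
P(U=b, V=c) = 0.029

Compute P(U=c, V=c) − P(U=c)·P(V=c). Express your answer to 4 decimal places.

P(U=c) = 0.134 + 0.031 + 0.072 = 0.237.
P(V=c) = 0.125 + 0.029 + 0.072 + 0.053 = 0.279.
P(U=c, V=c) − P(U=c)P(V=c) = 0.072 − 0.237×0.279 = 0.0059.

0.0059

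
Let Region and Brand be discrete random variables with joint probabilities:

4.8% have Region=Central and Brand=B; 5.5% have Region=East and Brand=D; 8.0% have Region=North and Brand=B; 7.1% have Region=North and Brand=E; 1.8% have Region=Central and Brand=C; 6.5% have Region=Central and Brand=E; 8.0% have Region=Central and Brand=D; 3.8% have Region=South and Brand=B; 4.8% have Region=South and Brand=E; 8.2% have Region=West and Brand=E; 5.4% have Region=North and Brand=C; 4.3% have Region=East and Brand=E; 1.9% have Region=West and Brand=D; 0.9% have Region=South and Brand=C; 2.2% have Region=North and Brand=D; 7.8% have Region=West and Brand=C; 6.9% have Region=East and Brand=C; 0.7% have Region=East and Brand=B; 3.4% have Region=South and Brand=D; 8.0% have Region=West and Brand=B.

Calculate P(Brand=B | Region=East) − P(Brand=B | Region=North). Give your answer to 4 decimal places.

P(Region=East) = 0.007 + 0.069 + 0.055 + 0.043 = 0.174; P(Brand=B | Region=East) = 0.007/0.174 = 0.04023.
P(Region=North) = 0.080 + 0.054 + 0.022 + 0.071 = 0.227; P(Brand=B | Region=North) = 0.080/0.227 = 0.35242.
Difference = -0.3122.

-0.3122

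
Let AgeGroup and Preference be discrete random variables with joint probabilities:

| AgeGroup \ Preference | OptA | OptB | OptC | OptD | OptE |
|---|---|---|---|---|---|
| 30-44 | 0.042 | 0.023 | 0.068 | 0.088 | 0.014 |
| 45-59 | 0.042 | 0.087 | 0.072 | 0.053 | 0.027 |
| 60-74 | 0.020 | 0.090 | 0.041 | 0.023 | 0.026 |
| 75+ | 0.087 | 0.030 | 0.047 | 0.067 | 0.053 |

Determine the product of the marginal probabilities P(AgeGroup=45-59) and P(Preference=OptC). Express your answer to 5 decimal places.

P(AgeGroup=45-59) = 0.042 + 0.087 + 0.072 + 0.053 + 0.027 = 0.281.
P(Preference=OptC) = 0.068 + 0.072 + 0.041 + 0.047 = 0.228.
Product: 0.281 × 0.228 = 0.06407.

0.06407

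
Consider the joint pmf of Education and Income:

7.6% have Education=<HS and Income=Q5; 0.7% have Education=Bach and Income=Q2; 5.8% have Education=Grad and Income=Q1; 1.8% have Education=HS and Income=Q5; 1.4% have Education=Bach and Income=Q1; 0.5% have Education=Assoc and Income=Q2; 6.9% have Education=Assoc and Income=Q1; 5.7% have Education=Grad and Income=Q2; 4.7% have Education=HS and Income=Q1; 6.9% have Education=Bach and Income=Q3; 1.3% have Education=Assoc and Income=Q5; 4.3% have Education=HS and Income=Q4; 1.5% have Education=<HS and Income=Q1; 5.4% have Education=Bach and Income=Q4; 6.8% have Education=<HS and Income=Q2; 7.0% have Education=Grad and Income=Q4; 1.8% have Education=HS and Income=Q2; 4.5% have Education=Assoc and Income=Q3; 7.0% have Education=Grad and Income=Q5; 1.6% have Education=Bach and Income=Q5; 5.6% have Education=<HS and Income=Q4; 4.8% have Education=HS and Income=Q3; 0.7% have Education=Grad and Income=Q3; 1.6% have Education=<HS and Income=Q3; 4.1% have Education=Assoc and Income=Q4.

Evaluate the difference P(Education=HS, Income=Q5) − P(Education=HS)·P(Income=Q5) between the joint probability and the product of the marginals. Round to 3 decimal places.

P(Education=HS) = 0.047 + 0.018 + 0.048 + 0.043 + 0.018 = 0.174.
P(Income=Q5) = 0.076 + 0.018 + 0.013 + 0.016 + 0.070 = 0.193.
P(Education=HS, Income=Q5) − P(Education=HS)P(Income=Q5) = 0.018 − 0.174×0.193 = -0.016.

-0.016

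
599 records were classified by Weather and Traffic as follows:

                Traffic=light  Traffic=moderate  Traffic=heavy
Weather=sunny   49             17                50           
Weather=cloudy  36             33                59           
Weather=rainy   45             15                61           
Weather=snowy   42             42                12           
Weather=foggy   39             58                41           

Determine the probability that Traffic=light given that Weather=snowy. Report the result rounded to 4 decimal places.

0.4375

Total with Weather=snowy: 42 + 42 + 12 = 96.
P(Traffic=light | Weather=snowy) = 42/96 = 0.4375.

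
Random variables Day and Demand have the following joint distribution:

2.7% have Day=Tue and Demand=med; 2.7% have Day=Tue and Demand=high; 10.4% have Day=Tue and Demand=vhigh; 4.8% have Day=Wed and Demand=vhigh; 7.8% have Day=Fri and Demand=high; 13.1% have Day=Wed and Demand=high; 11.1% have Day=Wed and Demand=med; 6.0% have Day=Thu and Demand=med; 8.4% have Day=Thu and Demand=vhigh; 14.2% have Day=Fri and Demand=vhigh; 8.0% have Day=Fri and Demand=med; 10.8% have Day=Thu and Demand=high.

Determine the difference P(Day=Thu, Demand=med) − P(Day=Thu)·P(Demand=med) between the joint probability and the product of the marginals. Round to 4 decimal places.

-0.0101

P(Day=Thu) = 0.060 + 0.108 + 0.084 = 0.252.
P(Demand=med) = 0.027 + 0.111 + 0.060 + 0.080 = 0.278.
P(Day=Thu, Demand=med) − P(Day=Thu)P(Demand=med) = 0.060 − 0.252×0.278 = -0.0101.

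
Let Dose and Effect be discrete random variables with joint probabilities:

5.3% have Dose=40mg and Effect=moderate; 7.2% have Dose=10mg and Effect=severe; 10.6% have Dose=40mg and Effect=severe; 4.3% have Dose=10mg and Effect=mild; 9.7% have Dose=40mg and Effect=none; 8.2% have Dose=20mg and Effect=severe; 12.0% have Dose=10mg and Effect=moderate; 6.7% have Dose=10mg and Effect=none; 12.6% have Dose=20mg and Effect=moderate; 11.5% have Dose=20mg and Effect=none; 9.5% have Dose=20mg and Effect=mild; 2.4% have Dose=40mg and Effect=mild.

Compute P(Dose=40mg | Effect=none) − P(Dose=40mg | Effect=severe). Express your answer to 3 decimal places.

P(Effect=none) = 0.067 + 0.115 + 0.097 = 0.279; P(Dose=40mg | Effect=none) = 0.097/0.279 = 0.3477.
P(Effect=severe) = 0.072 + 0.082 + 0.106 = 0.260; P(Dose=40mg | Effect=severe) = 0.106/0.260 = 0.4077.
Difference = -0.060.

-0.060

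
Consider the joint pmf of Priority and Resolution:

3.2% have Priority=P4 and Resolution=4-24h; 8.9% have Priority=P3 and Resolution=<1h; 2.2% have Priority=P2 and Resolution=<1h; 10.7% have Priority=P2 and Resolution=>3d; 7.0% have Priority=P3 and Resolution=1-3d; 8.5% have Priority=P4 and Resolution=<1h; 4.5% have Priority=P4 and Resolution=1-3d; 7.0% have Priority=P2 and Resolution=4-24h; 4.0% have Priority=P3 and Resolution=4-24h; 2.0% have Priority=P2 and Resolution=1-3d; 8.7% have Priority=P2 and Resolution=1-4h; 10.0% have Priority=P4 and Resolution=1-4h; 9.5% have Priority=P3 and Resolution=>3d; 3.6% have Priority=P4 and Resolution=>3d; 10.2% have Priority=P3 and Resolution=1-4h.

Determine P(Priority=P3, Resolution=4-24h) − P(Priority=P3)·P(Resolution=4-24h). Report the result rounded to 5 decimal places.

P(Priority=P3) = 0.089 + 0.102 + 0.040 + 0.070 + 0.095 = 0.396.
P(Resolution=4-24h) = 0.070 + 0.040 + 0.032 = 0.142.
P(Priority=P3, Resolution=4-24h) − P(Priority=P3)P(Resolution=4-24h) = 0.040 − 0.396×0.142 = -0.01623.

-0.01623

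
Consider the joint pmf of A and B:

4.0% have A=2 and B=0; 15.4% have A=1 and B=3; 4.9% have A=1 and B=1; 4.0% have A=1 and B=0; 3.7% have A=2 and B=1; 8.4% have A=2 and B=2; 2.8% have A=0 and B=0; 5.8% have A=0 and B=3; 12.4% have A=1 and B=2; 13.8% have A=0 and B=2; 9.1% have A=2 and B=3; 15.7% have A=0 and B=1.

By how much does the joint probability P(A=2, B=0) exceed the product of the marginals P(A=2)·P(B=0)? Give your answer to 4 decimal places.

0.0128

P(A=2) = 0.040 + 0.037 + 0.084 + 0.091 = 0.252.
P(B=0) = 0.028 + 0.040 + 0.040 = 0.108.
P(A=2, B=0) − P(A=2)P(B=0) = 0.040 − 0.252×0.108 = 0.0128.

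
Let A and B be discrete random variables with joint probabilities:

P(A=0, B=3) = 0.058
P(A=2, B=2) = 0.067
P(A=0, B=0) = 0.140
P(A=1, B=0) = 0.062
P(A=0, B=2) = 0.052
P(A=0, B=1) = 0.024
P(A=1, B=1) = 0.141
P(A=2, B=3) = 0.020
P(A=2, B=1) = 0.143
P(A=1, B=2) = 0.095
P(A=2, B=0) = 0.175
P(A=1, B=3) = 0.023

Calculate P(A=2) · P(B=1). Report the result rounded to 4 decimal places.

P(A=2) = 0.175 + 0.143 + 0.067 + 0.020 = 0.405.
P(B=1) = 0.024 + 0.141 + 0.143 = 0.308.
Product: 0.405 × 0.308 = 0.1247.

0.1247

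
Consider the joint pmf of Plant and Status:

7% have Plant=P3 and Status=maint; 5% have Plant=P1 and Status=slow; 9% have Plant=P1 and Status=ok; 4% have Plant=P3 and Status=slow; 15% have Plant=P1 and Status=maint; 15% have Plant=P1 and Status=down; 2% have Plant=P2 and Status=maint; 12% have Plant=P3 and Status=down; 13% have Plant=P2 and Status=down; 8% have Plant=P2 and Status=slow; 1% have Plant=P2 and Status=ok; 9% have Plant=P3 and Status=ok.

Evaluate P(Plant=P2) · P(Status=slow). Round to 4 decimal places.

0.0408

P(Plant=P2) = 0.01 + 0.08 + 0.13 + 0.02 = 0.24.
P(Status=slow) = 0.05 + 0.08 + 0.04 = 0.17.
Product: 0.24 × 0.17 = 0.0408.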